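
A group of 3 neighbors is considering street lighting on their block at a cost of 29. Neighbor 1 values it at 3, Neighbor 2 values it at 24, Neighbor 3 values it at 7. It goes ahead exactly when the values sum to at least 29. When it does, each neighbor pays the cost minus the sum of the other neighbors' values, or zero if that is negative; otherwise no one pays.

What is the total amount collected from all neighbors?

21

Total value 34 ≥ cost 29, so it is built.
Neighbor 1: others sum to 31; max(0, 29 - 31) = 0.
Neighbor 2: others sum to 10; max(0, 29 - 10) = 19.
Neighbor 3: others sum to 27; max(0, 29 - 27) = 2.
Total collected = 0 + 19 + 2 = 21.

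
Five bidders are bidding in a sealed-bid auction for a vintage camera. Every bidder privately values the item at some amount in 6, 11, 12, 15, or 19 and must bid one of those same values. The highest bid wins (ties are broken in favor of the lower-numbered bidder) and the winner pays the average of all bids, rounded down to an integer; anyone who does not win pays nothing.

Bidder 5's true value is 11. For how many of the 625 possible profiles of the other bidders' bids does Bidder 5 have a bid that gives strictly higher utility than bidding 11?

40

Others bid (6, 6, 6, 11): truth gives 0; bid 12 gives 3 > 0. Violating.
Others bid (6, 6, 6, 12): truth gives 0; bid 15 gives 2 > 0. Violating.
Others bid (6, 6, 6, 15): truth gives 0; bid 19 gives 1 > 0. Violating.
Others bid (6, 6, 11, 6): truth gives 0; bid 12 gives 3 > 0. Violating.
Others bid (6, 6, 6, 6): truth gives 4; no alternative beats it.
Others bid (6, 6, 6, 19): truth gives 0; no alternative beats it.
(Checking all 625 profiles: 40 have a profitable deviation, 585 do not.)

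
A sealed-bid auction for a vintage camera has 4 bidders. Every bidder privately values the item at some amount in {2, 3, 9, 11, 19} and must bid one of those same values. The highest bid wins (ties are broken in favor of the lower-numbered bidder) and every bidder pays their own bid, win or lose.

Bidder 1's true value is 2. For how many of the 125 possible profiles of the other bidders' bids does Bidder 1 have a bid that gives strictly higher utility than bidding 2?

7

Others bid (2, 2, 3): truth gives -2; bid 3 gives -1 > -2. Violating.
Others bid (2, 3, 2): truth gives -2; bid 3 gives -1 > -2. Violating.
Others bid (2, 3, 3): truth gives -2; bid 3 gives -1 > -2. Violating.
Others bid (3, 2, 2): truth gives -2; bid 3 gives -1 > -2. Violating.
Others bid (2, 2, 2): truth gives 0; no alternative beats it.
Others bid (2, 2, 9): truth gives -2; no alternative beats it.
(Checking all 125 profiles: 7 have a profitable deviation, 118 do not.)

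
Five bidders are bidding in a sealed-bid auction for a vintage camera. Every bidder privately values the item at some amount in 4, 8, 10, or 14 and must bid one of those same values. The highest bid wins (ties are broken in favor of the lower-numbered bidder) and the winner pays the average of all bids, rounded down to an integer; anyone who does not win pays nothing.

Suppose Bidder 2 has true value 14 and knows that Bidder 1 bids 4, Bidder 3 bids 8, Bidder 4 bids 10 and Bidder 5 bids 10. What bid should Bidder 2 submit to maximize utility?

Bid 4: loses, pays 0, utility 0.
Bid 8: loses, pays 0, utility 0.
Bid 10: wins, pays 8, utility 14 - 8 = 6.
Bid 14: wins, pays 9, utility 14 - 9 = 5.
The best choice is 10 with utility 6.

10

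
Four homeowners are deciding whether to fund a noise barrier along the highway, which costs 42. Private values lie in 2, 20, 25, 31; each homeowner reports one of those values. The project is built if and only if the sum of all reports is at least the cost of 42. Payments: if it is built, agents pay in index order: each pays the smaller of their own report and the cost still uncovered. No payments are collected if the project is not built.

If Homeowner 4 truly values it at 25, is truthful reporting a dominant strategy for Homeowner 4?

Yes

Check each profile of the others' reports and compare truth against every alternative report.
Others report (2, 20, 20): truth gives 25, best alternative gives 25.
Others report (2, 20, 25): truth gives 25, best alternative gives 25.
Others report (2, 20, 31): truth gives 25, best alternative gives 25.
Others report (2, 25, 20): truth gives 25, best alternative gives 25.
Others report (2, 25, 25): truth gives 25, best alternative gives 25.
Others report (2, 25, 31): truth gives 25, best alternative gives 25.
(Remaining 58 profiles checked similarly; truth is weakly best in each.)
In every case the truthful report is at least as good as any alternative, so it is a dominant strategy.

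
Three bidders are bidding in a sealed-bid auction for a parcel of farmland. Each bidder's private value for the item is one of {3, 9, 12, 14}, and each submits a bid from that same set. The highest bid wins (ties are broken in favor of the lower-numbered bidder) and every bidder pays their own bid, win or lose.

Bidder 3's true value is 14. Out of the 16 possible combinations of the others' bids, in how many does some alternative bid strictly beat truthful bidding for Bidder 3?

11

Others bid (3, 3): truth gives 0; bid 9 gives 5 > 0. Violating.
Others bid (3, 9): truth gives 0; bid 12 gives 2 > 0. Violating.
Others bid (3, 14): truth gives -14; bid 3 gives -3 > -14. Violating.
Others bid (9, 3): truth gives 0; bid 12 gives 2 > 0. Violating.
Others bid (3, 12): truth gives 0; no alternative beats it.
Others bid (9, 12): truth gives 0; no alternative beats it.
(Checking all 16 profiles: 11 have a profitable deviation, 5 do not.)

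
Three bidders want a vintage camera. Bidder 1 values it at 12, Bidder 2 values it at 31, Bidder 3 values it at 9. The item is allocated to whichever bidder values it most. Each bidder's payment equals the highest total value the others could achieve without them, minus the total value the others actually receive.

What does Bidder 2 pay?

12

Bidder 2 has the highest value and receives the item.
Without Bidder 2, the item would go to the next-highest value, 12, so the others could achieve 12.
With Bidder 2 present and winning, the others receive nothing, so their total is 0.
Payment = 12 - 0 = 12.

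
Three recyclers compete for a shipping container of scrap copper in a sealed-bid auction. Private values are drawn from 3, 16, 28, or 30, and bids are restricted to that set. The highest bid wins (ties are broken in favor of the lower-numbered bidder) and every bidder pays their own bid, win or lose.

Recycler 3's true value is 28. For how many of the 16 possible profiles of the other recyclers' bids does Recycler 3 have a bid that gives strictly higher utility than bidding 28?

13

Others bid (3, 3): truth gives 0; bid 16 gives 12 > 0. Violating.
Others bid (3, 28): truth gives -28; bid 30 gives -2 > -28. Violating.
Others bid (3, 30): truth gives -28; bid 3 gives -3 > -28. Violating.
Others bid (16, 28): truth gives -28; bid 30 gives -2 > -28. Violating.
Others bid (3, 16): truth gives 0; no alternative beats it.
Others bid (16, 3): truth gives 0; no alternative beats it.
(Checking all 16 profiles: 13 have a profitable deviation, 3 do not.)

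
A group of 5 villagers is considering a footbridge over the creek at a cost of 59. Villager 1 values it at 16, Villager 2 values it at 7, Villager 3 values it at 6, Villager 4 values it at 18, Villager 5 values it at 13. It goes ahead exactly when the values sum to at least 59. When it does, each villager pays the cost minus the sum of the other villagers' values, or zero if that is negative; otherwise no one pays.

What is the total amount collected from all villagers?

55

Total value 60 ≥ cost 59, so it is built.
Villager 1: others sum to 44; max(0, 59 - 44) = 15.
Villager 2: others sum to 53; max(0, 59 - 53) = 6.
Villager 3: others sum to 54; max(0, 59 - 54) = 5.
Villager 4: others sum to 42; max(0, 59 - 42) = 17.
Villager 5: others sum to 47; max(0, 59 - 47) = 12.
Total collected = 15 + 6 + 5 + 17 + 12 = 55.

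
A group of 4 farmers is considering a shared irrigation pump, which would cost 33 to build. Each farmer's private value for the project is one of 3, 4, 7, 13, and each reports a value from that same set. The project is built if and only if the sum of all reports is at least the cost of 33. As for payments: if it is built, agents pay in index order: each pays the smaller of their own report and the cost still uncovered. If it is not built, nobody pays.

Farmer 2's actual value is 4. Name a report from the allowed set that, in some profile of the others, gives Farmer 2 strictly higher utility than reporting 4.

Suppose Farmer 1 reports 4, Farmer 3 reports 13 and Farmer 4 reports 13.
Report 4: project built, pays 4, utility 4 - 4 = 0.
Report 3: project built, pays 3, utility 4 - 3 = 1.
So reporting 3 beats truth here (1 > 0).

3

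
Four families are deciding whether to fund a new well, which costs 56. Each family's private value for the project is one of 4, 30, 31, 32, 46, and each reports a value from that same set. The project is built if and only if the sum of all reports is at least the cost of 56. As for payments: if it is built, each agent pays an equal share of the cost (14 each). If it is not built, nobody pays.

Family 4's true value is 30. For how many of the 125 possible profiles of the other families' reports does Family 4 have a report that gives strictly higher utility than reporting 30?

1

Others report (4, 4, 4): truth gives 0; report 46 gives 16 > 0. Violating.
Others report (4, 4, 30): truth gives 16; no alternative beats it.
Others report (4, 4, 31): truth gives 16; no alternative beats it.
(Checking all 125 profiles: 1 has a profitable deviation, 124 do not.)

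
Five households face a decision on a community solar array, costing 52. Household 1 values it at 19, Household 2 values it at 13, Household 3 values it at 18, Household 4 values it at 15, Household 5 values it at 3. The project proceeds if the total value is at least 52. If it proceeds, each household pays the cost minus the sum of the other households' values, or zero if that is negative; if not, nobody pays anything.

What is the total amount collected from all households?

5

Total value 68 ≥ cost 52, so it is built.
Household 1: others sum to 49; max(0, 52 - 49) = 3.
Household 2: others sum to 55; max(0, 52 - 55) = 0.
Household 3: others sum to 50; max(0, 52 - 50) = 2.
Household 4: others sum to 53; max(0, 52 - 53) = 0.
Household 5: others sum to 65; max(0, 52 - 65) = 0.
Total collected = 3 + 0 + 2 + 0 + 0 = 5.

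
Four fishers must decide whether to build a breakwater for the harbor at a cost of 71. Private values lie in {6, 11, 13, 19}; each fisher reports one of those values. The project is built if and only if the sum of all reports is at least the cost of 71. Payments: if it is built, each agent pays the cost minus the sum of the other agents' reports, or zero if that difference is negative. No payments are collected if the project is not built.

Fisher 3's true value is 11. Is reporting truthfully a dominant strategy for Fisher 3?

Yes

Check each profile of the others' reports and compare truth against every alternative report.
Others report (6, 6, 6): truth gives 0, best alternative gives 0.
Others report (6, 6, 11): truth gives 0, best alternative gives 0.
Others report (6, 6, 13): truth gives 0, best alternative gives 0.
Others report (6, 6, 19): truth gives 0, best alternative gives 0.
Others report (6, 11, 6): truth gives 0, best alternative gives 0.
Others report (6, 11, 11): truth gives 0, best alternative gives 0.
(Remaining 58 profiles checked similarly; truth is weakly best in each.)
In every case the truthful report is at least as good as any alternative, so it is a dominant strategy.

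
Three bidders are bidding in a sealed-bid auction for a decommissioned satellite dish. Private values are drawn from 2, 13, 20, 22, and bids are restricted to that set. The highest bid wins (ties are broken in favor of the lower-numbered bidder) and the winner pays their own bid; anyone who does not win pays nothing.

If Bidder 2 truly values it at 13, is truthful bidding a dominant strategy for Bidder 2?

Check each profile of the others' bids and compare truth against every alternative bid.
Others bid (2, 2): truth gives 0, best alternative gives 0.
Others bid (2, 13): truth gives 0, best alternative gives 0.
Others bid (2, 20): truth gives 0, best alternative gives 0.
Others bid (2, 22): truth gives 0, best alternative gives 0.
Others bid (13, 2): truth gives 0, best alternative gives 0.
Others bid (13, 13): truth gives 0, best alternative gives 0.
(Remaining 10 profiles checked similarly; truth is weakly best in each.)
In every case the truthful bid is at least as good as any alternative, so it is a dominant strategy.

Yes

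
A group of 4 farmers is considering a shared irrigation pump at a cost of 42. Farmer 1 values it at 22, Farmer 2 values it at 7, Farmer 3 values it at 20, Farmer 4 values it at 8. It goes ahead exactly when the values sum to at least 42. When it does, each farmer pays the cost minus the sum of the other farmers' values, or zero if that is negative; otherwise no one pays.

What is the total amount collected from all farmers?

12

Total value 57 ≥ cost 42, so it is built.
Farmer 1: others sum to 35; max(0, 42 - 35) = 7.
Farmer 2: others sum to 50; max(0, 42 - 50) = 0.
Farmer 3: others sum to 37; max(0, 42 - 37) = 5.
Farmer 4: others sum to 49; max(0, 42 - 49) = 0.
Total collected = 7 + 0 + 5 + 0 = 12.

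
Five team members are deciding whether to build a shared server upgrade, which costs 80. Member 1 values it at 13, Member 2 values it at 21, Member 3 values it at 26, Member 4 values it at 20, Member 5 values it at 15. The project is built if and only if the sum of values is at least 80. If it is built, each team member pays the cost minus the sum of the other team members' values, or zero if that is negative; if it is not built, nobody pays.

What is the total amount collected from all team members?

22

Total value 95 ≥ cost 80, so it is built.
Member 1: others sum to 82; max(0, 80 - 82) = 0.
Member 2: others sum to 74; max(0, 80 - 74) = 6.
Member 3: others sum to 69; max(0, 80 - 69) = 11.
Member 4: others sum to 75; max(0, 80 - 75) = 5.
Member 5: others sum to 80; max(0, 80 - 80) = 0.
Total collected = 0 + 6 + 11 + 5 + 0 = 22.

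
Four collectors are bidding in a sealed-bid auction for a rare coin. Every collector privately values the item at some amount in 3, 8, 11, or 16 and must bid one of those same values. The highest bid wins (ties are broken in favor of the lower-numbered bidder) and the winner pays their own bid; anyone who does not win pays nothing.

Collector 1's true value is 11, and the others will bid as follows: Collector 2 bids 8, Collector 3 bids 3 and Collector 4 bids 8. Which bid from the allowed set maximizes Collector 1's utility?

Bid 3: loses, pays 0, utility 0.
Bid 8: wins, pays 8, utility 11 - 8 = 3.
Bid 11: wins, pays 11, utility 11 - 11 = 0.
Bid 16: wins, pays 16, utility 11 - 16 = -5.
The best choice is 8 with utility 3.

8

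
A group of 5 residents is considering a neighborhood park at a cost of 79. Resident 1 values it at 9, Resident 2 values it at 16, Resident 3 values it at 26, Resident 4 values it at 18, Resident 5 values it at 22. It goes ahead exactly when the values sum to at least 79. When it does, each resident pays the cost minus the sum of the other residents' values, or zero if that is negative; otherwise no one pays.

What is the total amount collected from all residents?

Total value 91 ≥ cost 79, so it is built.
Resident 1: others sum to 82; max(0, 79 - 82) = 0.
Resident 2: others sum to 75; max(0, 79 - 75) = 4.
Resident 3: others sum to 65; max(0, 79 - 65) = 14.
Resident 4: others sum to 73; max(0, 79 - 73) = 6.
Resident 5: others sum to 69; max(0, 79 - 69) = 10.
Total collected = 0 + 4 + 14 + 6 + 10 = 34.

34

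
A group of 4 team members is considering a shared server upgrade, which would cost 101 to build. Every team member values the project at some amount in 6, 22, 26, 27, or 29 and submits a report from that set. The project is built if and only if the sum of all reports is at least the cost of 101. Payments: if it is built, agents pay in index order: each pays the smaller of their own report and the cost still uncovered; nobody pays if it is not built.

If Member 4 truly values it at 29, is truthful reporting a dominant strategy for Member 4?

Yes

Check each profile of the others' reports and compare truth against every alternative report.
Others report (22, 22, 29): truth gives 1, best alternative gives 0.
Others report (22, 29, 22): truth gives 1, best alternative gives 0.
Others report (29, 22, 22): truth gives 1, best alternative gives 0.
Others report (29, 29, 29): truth gives 15, best alternative gives 15.
Others report (27, 29, 29): truth gives 13, best alternative gives 13.
Others report (29, 27, 29): truth gives 13, best alternative gives 13.
(Remaining 119 profiles checked similarly; truth is weakly best in each.)
In every case the truthful report is at least as good as any alternative, so it is a dominant strategy.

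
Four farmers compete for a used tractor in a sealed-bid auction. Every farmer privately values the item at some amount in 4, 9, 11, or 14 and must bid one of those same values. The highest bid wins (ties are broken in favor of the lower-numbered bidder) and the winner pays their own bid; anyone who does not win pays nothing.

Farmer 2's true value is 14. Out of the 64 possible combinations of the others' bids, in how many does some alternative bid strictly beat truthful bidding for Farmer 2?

Others bid (4, 4, 4): truth gives 0; bid 9 gives 5 > 0. Violating.
Others bid (4, 4, 9): truth gives 0; bid 9 gives 5 > 0. Violating.
Others bid (4, 4, 11): truth gives 0; bid 11 gives 3 > 0. Violating.
Others bid (4, 9, 4): truth gives 0; bid 9 gives 5 > 0. Violating.
Others bid (4, 4, 14): truth gives 0; no alternative beats it.
Others bid (4, 9, 14): truth gives 0; no alternative beats it.
(Checking all 64 profiles: 18 have a profitable deviation, 46 do not.)

18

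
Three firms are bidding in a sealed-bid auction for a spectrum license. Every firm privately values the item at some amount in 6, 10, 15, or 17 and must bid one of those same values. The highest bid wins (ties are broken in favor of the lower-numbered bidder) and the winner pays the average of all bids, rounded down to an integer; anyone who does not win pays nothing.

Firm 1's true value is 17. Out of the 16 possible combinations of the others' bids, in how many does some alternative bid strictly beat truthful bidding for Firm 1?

6

Others bid (6, 6): truth gives 8; bid 6 gives 11 > 8. Violating.
Others bid (6, 10): truth gives 6; bid 10 gives 9 > 6. Violating.
Others bid (10, 6): truth gives 6; bid 10 gives 9 > 6. Violating.
Others bid (10, 10): truth gives 5; bid 10 gives 7 > 5. Violating.
Others bid (6, 15): truth gives 5; no alternative beats it.
Others bid (6, 17): truth gives 4; no alternative beats it.
(Checking all 16 profiles: 6 have a profitable deviation, 10 do not.)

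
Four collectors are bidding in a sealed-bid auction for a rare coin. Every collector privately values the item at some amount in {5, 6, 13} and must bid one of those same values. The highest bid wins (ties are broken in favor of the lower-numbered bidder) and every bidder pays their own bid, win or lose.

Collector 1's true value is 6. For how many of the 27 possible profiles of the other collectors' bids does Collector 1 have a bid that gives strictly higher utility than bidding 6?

20

Others bid (5, 5, 5): truth gives 0; bid 5 gives 1 > 0. Violating.
Others bid (5, 5, 13): truth gives -6; bid 5 gives -5 > -6. Violating.
Others bid (5, 6, 13): truth gives -6; bid 5 gives -5 > -6. Violating.
Others bid (5, 13, 5): truth gives -6; bid 5 gives -5 > -6. Violating.
Others bid (5, 5, 6): truth gives 0; no alternative beats it.
Others bid (5, 6, 5): truth gives 0; no alternative beats it.
(Checking all 27 profiles: 20 have a profitable deviation, 7 do not.)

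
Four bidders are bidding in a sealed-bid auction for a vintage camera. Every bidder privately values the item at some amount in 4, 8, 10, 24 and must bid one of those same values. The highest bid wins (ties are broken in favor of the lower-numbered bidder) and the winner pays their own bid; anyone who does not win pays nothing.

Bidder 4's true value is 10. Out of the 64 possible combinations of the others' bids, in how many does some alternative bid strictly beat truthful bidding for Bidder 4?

Others bid (4, 4, 4): truth gives 0; bid 8 gives 2 > 0. Violating.
Others bid (4, 4, 8): truth gives 0; no alternative beats it.
Others bid (4, 4, 10): truth gives 0; no alternative beats it.
(Checking all 64 profiles: 1 has a profitable deviation, 63 do not.)

1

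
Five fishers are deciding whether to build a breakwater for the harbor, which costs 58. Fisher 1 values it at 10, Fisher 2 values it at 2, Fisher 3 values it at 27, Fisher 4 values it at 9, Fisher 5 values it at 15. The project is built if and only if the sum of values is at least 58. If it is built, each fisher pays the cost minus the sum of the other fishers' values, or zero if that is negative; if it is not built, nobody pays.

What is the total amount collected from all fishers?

41

Total value 63 ≥ cost 58, so it is built.
Fisher 1: others sum to 53; max(0, 58 - 53) = 5.
Fisher 2: others sum to 61; max(0, 58 - 61) = 0.
Fisher 3: others sum to 36; max(0, 58 - 36) = 22.
Fisher 4: others sum to 54; max(0, 58 - 54) = 4.
Fisher 5: others sum to 48; max(0, 58 - 48) = 10.
Total collected = 5 + 0 + 22 + 4 + 10 = 41.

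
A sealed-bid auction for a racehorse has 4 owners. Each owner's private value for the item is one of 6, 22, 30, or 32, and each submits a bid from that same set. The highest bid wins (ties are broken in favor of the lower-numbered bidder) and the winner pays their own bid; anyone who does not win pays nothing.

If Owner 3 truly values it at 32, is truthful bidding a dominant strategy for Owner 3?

Consider the case where Owner 1 bids 6, Owner 2 bids 6 and Owner 4 bids 6.
Truthful bid 32: wins, pays 32, utility 32 - 32 = 0.
Bid 22 instead: wins, pays 22, utility 32 - 22 = 10.
Since 10 > 0, bidding 22 is strictly better here, so truthful bidding is not dominant.

No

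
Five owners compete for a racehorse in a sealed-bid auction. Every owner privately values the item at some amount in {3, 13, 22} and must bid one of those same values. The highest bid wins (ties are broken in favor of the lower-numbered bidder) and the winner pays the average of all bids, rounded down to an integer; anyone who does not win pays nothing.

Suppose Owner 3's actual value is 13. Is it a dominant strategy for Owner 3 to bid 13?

No

Consider the case where Owner 1 bids 3, Owner 2 bids 3, Owner 4 bids 3 and Owner 5 bids 22.
Truthful bid 13: loses, pays 0, utility 0.
Bid 22 instead: wins, pays 10, utility 13 - 10 = 3.
Since 3 > 0, bidding 22 is strictly better here, so truthful bidding is not dominant.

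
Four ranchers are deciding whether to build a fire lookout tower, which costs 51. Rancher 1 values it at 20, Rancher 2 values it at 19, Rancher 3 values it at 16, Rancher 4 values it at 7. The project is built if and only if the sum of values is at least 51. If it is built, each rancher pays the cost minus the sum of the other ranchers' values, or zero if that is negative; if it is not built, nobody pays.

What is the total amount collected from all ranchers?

22

Total value 62 ≥ cost 51, so it is built.
Rancher 1: others sum to 42; max(0, 51 - 42) = 9.
Rancher 2: others sum to 43; max(0, 51 - 43) = 8.
Rancher 3: others sum to 46; max(0, 51 - 46) = 5.
Rancher 4: others sum to 55; max(0, 51 - 55) = 0.
Total collected = 9 + 8 + 5 + 0 = 22.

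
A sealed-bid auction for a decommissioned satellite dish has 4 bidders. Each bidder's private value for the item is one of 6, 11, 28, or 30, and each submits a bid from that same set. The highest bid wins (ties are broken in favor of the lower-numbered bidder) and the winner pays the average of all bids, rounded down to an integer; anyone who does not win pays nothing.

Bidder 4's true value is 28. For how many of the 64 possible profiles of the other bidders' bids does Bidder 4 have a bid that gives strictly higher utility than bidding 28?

19

Others bid (6, 6, 6): truth gives 17; bid 11 gives 21 > 17. Violating.
Others bid (6, 6, 28): truth gives 0; bid 30 gives 11 > 0. Violating.
Others bid (6, 11, 28): truth gives 0; bid 30 gives 10 > 0. Violating.
Others bid (6, 28, 6): truth gives 0; bid 30 gives 11 > 0. Violating.
Others bid (6, 6, 11): truth gives 16; no alternative beats it.
Others bid (6, 6, 30): truth gives 0; no alternative beats it.
(Checking all 64 profiles: 19 have a profitable deviation, 45 do not.)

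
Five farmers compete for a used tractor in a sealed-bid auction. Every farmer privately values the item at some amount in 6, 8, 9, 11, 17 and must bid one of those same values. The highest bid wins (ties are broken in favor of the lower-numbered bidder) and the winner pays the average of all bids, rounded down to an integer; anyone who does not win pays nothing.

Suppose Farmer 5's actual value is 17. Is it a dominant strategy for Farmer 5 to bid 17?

Consider the case where Farmer 1 bids 6, Farmer 2 bids 6, Farmer 3 bids 6 and Farmer 4 bids 6.
Truthful bid 17: wins, pays 8, utility 17 - 8 = 9.
Bid 8 instead: wins, pays 6, utility 17 - 6 = 11.
Since 11 > 9, bidding 8 is strictly better here, so truthful bidding is not dominant.

No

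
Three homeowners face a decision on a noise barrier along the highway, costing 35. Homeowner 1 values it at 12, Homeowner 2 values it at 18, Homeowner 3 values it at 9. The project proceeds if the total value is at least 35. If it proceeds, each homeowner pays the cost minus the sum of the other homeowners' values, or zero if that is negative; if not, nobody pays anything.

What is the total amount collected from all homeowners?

27

Total value 39 ≥ cost 35, so it is built.
Homeowner 1: others sum to 27; max(0, 35 - 27) = 8.
Homeowner 2: others sum to 21; max(0, 35 - 21) = 14.
Homeowner 3: others sum to 30; max(0, 35 - 30) = 5.
Total collected = 8 + 14 + 5 = 27.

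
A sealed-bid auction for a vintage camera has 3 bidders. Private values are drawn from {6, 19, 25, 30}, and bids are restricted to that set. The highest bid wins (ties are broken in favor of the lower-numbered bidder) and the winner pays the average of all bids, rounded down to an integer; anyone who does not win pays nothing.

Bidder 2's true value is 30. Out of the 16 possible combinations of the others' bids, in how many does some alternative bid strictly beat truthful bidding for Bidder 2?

6

Others bid (6, 6): truth gives 16; bid 19 gives 20 > 16. Violating.
Others bid (6, 19): truth gives 12; bid 19 gives 16 > 12. Violating.
Others bid (6, 25): truth gives 10; bid 25 gives 12 > 10. Violating.
Others bid (19, 6): truth gives 12; bid 25 gives 14 > 12. Violating.
Others bid (6, 30): truth gives 8; no alternative beats it.
Others bid (19, 30): truth gives 4; no alternative beats it.
(Checking all 16 profiles: 6 have a profitable deviation, 10 do not.)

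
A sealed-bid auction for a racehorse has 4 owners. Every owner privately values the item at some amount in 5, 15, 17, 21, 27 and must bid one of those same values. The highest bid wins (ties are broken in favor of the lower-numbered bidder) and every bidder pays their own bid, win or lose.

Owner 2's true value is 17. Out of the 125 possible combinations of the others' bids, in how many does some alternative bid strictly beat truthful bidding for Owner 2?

111

Others bid (5, 5, 5): truth gives 0; bid 15 gives 2 > 0. Violating.
Others bid (5, 5, 15): truth gives 0; bid 15 gives 2 > 0. Violating.
Others bid (5, 5, 21): truth gives -17; bid 21 gives -4 > -17. Violating.
Others bid (5, 5, 27): truth gives -17; bid 5 gives -5 > -17. Violating.
Others bid (5, 5, 17): truth gives 0; no alternative beats it.
Others bid (5, 15, 17): truth gives 0; no alternative beats it.
(Checking all 125 profiles: 111 have a profitable deviation, 14 do not.)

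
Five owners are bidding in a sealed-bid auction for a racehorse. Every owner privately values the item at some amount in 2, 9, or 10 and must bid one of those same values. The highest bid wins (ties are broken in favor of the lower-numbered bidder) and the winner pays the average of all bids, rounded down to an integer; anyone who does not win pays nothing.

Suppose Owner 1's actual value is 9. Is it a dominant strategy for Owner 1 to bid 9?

No

Consider the case where Owner 2 bids 2, Owner 3 bids 2, Owner 4 bids 2 and Owner 5 bids 2.
Truthful bid 9: wins, pays 3, utility 9 - 3 = 6.
Bid 2 instead: wins, pays 2, utility 9 - 2 = 7.
Since 7 > 6, bidding 2 is strictly better here, so truthful bidding is not dominant.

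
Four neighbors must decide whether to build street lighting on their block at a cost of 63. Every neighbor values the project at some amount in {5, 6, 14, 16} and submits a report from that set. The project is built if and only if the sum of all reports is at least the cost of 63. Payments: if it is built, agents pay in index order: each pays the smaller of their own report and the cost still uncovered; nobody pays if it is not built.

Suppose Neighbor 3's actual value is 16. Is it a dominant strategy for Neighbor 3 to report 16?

Yes

Check each profile of the others' reports and compare truth against every alternative report.
Others report (5, 5, 5): truth gives 0, best alternative gives 0.
Others report (5, 5, 6): truth gives 0, best alternative gives 0.
Others report (5, 5, 14): truth gives 0, best alternative gives 0.
Others report (5, 5, 16): truth gives 0, best alternative gives 0.
Others report (5, 6, 5): truth gives 0, best alternative gives 0.
Others report (5, 6, 6): truth gives 0, best alternative gives 0.
(Remaining 58 profiles checked similarly; truth is weakly best in each.)
In every case the truthful report is at least as good as any alternative, so it is a dominant strategy.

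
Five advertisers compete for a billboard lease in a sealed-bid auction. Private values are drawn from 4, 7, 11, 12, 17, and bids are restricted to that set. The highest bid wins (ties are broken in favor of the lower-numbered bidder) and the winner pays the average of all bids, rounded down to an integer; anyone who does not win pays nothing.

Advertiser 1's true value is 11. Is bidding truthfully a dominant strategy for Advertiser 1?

No

Consider the case where Advertiser 2 bids 4, Advertiser 3 bids 4, Advertiser 4 bids 4 and Advertiser 5 bids 4.
Truthful bid 11: wins, pays 5, utility 11 - 5 = 6.
Bid 4 instead: wins, pays 4, utility 11 - 4 = 7.
Since 7 > 6, bidding 4 is strictly better here, so truthful bidding is not dominant.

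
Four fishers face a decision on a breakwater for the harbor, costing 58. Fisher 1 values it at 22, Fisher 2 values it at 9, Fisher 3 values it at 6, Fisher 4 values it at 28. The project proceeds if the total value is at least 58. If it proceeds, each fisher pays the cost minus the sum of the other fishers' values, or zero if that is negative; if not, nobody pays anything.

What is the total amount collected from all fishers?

38

Total value 65 ≥ cost 58, so it is built.
Fisher 1: others sum to 43; max(0, 58 - 43) = 15.
Fisher 2: others sum to 56; max(0, 58 - 56) = 2.
Fisher 3: others sum to 59; max(0, 58 - 59) = 0.
Fisher 4: others sum to 37; max(0, 58 - 37) = 21.
Total collected = 15 + 2 + 0 + 21 = 38.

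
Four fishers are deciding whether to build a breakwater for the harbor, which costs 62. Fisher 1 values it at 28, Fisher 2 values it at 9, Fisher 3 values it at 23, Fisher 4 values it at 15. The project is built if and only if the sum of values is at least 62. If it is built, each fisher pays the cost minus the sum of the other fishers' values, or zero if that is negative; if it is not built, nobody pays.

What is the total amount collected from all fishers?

27

Total value 75 ≥ cost 62, so it is built.
Fisher 1: others sum to 47; max(0, 62 - 47) = 15.
Fisher 2: others sum to 66; max(0, 62 - 66) = 0.
Fisher 3: others sum to 52; max(0, 62 - 52) = 10.
Fisher 4: others sum to 60; max(0, 62 - 60) = 2.
Total collected = 15 + 0 + 10 + 2 = 27.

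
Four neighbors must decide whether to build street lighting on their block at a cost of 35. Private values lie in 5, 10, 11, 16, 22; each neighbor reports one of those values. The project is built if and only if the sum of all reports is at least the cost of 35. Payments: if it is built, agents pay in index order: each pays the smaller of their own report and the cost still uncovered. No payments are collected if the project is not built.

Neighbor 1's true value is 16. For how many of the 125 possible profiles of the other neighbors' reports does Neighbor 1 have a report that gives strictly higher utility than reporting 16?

118

Others report (5, 5, 16): truth gives 0; report 10 gives 6 > 0. Violating.
Others report (5, 5, 22): truth gives 0; report 5 gives 11 > 0. Violating.
Others report (5, 10, 10): truth gives 0; report 10 gives 6 > 0. Violating.
Others report (5, 10, 11): truth gives 0; report 10 gives 6 > 0. Violating.
Others report (5, 5, 5): truth gives 0; no alternative beats it.
Others report (5, 5, 10): truth gives 0; no alternative beats it.
(Checking all 125 profiles: 118 have a profitable deviation, 7 do not.)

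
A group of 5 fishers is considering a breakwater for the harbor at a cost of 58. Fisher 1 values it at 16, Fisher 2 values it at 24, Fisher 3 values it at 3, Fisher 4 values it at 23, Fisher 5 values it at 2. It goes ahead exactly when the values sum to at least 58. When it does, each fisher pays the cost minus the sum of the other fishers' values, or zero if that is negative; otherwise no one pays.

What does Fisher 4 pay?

Total value 68 ≥ cost 58, so the project is built.
The other fishers' values sum to 45.
Cost minus that sum is 58 - 45 = 13.

13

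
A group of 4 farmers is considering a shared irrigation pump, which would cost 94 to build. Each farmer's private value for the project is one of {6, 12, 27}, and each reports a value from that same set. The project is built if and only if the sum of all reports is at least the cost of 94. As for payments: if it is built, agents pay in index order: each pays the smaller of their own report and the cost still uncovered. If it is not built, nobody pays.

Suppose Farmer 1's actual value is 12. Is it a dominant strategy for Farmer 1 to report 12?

Yes

Check each profile of the others' reports and compare truth against every alternative report.
Others report (6, 6, 6): truth gives 0, best alternative gives 0.
Others report (6, 6, 12): truth gives 0, best alternative gives 0.
Others report (6, 6, 27): truth gives 0, best alternative gives 0.
Others report (6, 12, 6): truth gives 0, best alternative gives 0.
Others report (6, 12, 12): truth gives 0, best alternative gives 0.
Others report (6, 12, 27): truth gives 0, best alternative gives 0.
(Remaining 21 profiles checked similarly; truth is weakly best in each.)
In every case the truthful report is at least as good as any alternative, so it is a dominant strategy.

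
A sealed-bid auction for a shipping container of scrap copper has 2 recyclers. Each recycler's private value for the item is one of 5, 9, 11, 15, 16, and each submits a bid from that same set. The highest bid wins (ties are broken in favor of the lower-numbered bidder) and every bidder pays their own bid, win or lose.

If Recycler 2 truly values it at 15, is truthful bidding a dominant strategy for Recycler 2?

No

Consider the case where Recycler 1 bids 5.
Truthful bid 15: wins, pays 15, utility 15 - 15 = 0.
Bid 9 instead: wins, pays 9, utility 15 - 9 = 6.
Since 6 > 0, bidding 9 is strictly better here, so truthful bidding is not dominant.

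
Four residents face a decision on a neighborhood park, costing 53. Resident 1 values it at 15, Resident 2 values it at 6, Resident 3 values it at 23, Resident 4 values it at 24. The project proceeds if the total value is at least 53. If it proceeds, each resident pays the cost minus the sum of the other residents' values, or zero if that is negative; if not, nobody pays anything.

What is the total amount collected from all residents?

17

Total value 68 ≥ cost 53, so it is built.
Resident 1: others sum to 53; max(0, 53 - 53) = 0.
Resident 2: others sum to 62; max(0, 53 - 62) = 0.
Resident 3: others sum to 45; max(0, 53 - 45) = 8.
Resident 4: others sum to 44; max(0, 53 - 44) = 9.
Total collected = 0 + 0 + 8 + 9 = 17.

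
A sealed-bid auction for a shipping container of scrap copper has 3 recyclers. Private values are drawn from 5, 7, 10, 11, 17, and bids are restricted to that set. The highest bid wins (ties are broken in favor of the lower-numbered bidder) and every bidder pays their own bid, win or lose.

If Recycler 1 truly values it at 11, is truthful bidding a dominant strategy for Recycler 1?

No

Consider the case where Recycler 2 bids 5 and Recycler 3 bids 5.
Truthful bid 11: wins, pays 11, utility 11 - 11 = 0.
Bid 5 instead: wins, pays 5, utility 11 - 5 = 6.
Since 6 > 0, bidding 5 is strictly better here, so truthful bidding is not dominant.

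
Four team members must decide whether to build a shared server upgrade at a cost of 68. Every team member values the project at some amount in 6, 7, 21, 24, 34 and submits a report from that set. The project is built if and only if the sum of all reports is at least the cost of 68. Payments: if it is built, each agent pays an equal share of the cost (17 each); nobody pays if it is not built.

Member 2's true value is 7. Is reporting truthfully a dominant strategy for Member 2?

No

Consider the case where Member 1 reports 6, Member 3 reports 21 and Member 4 reports 34.
Truthful report 7: project built, pays 17, utility 7 - 17 = -10.
Report 6 instead: project not built, utility 0.
Since 0 > -10, reporting 6 is strictly better here, so truthful reporting is not dominant.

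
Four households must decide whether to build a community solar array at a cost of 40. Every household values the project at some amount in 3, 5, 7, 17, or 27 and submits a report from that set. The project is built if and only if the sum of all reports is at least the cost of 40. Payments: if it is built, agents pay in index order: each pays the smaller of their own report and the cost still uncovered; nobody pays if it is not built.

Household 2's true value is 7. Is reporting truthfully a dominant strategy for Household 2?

Consider the case where Household 1 reports 3, Household 3 reports 5 and Household 4 reports 27.
Truthful report 7: project built, pays 7, utility 7 - 7 = 0.
Report 5 instead: project built, pays 5, utility 7 - 5 = 2.
Since 2 > 0, reporting 5 is strictly better here, so truthful reporting is not dominant.

No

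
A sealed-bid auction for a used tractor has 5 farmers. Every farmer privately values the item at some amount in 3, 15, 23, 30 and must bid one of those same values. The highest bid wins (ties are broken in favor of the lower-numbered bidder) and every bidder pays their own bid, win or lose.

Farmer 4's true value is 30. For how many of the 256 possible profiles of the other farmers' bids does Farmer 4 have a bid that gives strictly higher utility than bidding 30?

Others bid (3, 3, 3, 3): truth gives 0; bid 15 gives 15 > 0. Violating.
Others bid (3, 3, 3, 15): truth gives 0; bid 15 gives 15 > 0. Violating.
Others bid (3, 3, 3, 23): truth gives 0; bid 23 gives 7 > 0. Violating.
Others bid (3, 3, 15, 3): truth gives 0; bid 23 gives 7 > 0. Violating.
Others bid (3, 3, 3, 30): truth gives 0; no alternative beats it.
Others bid (3, 3, 15, 30): truth gives 0; no alternative beats it.
(Checking all 256 profiles: 172 have a profitable deviation, 84 do not.)

172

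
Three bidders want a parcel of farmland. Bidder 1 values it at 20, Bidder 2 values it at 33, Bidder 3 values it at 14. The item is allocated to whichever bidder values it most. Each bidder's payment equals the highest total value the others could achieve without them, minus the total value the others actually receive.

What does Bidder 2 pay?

20

Bidder 2 has the highest value and receives the item.
Without Bidder 2, the item would go to the next-highest value, 20, so the others could achieve 20.
With Bidder 2 present and winning, the others receive nothing, so their total is 0.
Payment = 20 - 0 = 20.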